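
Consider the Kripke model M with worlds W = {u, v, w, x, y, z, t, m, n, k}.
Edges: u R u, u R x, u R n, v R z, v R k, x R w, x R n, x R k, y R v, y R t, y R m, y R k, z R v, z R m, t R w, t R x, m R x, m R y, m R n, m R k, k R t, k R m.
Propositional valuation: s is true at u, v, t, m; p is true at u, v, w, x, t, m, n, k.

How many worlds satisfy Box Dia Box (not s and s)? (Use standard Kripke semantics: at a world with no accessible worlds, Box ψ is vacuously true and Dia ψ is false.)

3

Let φ = Box Dia Box (not s and s). Evaluate φ at each world:
  u (successors {u, x, n}): φ is false.
  v (successors {z, k}): φ is false.
  w (successors ∅): φ is true.
  x (successors {w, n, k}): φ is false.
  y (successors {v, t, m, k}): φ is false.
  z (successors {v, m}): φ is false.
  t (successors {w, x}): φ is false.
  m (successors {x, y, n, k}): φ is false.
  n (successors ∅): φ is true.
  k (successors {t, m}): φ is true.
For instance, at m:
  At m: Box Dia Box (not s and s) requires Dia Box (not s and s) at every successor {x, y, n, k}.
    Dia Box (not s and s) fails at y, so Box Dia Box (not s and s) is false at m.
      At y: Dia Box (not s and s) requires Box (not s and s) at some successor in {v, t, m, k}.
        At v: Box (not s and s) is false.
        At t: Box (not s and s) is false.
        At m: Box (not s and s) is false.
        At k: Box (not s and s) is false.
      So Dia Box (not s and s) is false at y.
Satisfying worlds: {w, n, k}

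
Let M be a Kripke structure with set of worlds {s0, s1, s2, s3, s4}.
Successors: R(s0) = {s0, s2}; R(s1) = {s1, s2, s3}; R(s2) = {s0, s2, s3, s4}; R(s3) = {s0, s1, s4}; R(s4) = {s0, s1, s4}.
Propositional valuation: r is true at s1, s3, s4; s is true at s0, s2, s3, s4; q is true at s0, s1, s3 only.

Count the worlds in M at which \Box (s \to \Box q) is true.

0

Let φ = \Box (s \to \Box q). Evaluate φ at each world:
  s0 (successors {s0, s2}): φ is false.
  s1 (successors {s1, s2, s3}): φ is false.
  s2 (successors {s0, s2, s3, s4}): φ is false.
  s3 (successors {s0, s1, s4}): φ is false.
  s4 (successors {s0, s1, s4}): φ is false.
For instance, at s1:
  At s1: \Box (s \to \Box q) requires s \to \Box q at every successor {s1, s2, s3}.
    s \to \Box q fails at s2, so \Box (s \to \Box q) is false at s1.
      At s2: s is true, \Box q is false, so s \to \Box q is false.
Satisfying worlds: none.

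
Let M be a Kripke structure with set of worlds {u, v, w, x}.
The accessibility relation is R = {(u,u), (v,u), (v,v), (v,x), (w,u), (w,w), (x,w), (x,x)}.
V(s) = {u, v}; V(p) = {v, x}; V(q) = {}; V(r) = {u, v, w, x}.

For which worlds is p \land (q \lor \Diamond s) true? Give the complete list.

v

Let φ = p \land (q \lor \Diamond s). Evaluate φ at each world:
  u (successors {u}): φ is false.
  v (successors {u, v, x}): φ is true.
  w (successors {u, w}): φ is false.
  x (successors {w, x}): φ is false.
For instance, at v:
  At v: p is true, q \lor \Diamond s is true, so p \land (q \lor \Diamond s) is true.
    At v: q is false, \Diamond s is true, so q \lor \Diamond s is true.
      At v: \Diamond s requires s at some successor in {u, v, x}.
        s holds at u, so \Diamond s is true at v.
Satisfying worlds: {v}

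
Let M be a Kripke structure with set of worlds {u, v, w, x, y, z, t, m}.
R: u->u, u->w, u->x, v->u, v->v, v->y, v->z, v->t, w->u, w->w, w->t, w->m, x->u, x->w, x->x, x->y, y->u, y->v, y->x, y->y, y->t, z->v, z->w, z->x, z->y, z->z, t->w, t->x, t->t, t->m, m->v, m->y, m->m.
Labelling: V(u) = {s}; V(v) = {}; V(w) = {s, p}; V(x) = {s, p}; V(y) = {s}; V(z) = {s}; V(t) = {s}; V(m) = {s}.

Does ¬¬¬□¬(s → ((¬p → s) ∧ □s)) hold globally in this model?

Recall that □ψ holds at a world iff ψ holds at every accessible world, and ◇ψ holds iff ψ holds at some accessible world.
Let φ = ¬¬¬□¬(s → ((¬p → s) ∧ □s)). Evaluate φ at each world:
  u (successors {u, w, x}): φ is true.
  v (successors {u, v, y, z, t}): φ is true.
  w (successors {u, w, t, m}): φ is true.
  x (successors {u, w, x, y}): φ is true.
  y (successors {u, v, x, y, t}): φ is true.
  z (successors {v, w, x, y, z}): φ is true.
  t (successors {w, x, t, m}): φ is true.
  m (successors {v, y, m}): φ is true.
For instance, at t:
  At t: ¬¬□¬(s → ((¬p → s) ∧ □s)) is false, so ¬¬¬□¬(s → ((¬p → s) ∧ □s)) is true.
    At t: ¬□¬(s → ((¬p → s) ∧ □s)) is true, so ¬¬□¬(s → ((¬p → s) ∧ □s)) is false.
      At t: □¬(s → ((¬p → s) ∧ □s)) is false, so ¬□¬(s → ((¬p → s) ∧ □s)) is true.

Yes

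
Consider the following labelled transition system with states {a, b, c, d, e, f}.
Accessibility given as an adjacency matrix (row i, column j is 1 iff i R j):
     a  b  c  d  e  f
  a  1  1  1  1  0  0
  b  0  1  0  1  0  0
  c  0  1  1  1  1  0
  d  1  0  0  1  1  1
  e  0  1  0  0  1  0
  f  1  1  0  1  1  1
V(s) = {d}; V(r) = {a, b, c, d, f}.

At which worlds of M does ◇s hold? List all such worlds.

Recall that ◇ψ holds at a world iff ψ holds at some accessible world.
Let φ = ◇s. Evaluate φ at each world:
  a (successors {a, b, c, d}): φ is true.
  b (successors {b, d}): φ is true.
  c (successors {b, c, d, e}): φ is true.
  d (successors {a, d, e, f}): φ is true.
  e (successors {b, e}): φ is false.
  f (successors {a, b, d, e, f}): φ is true.
For instance, at d:
  At d: ◇s requires s at some successor in {a, d, e, f}.
    s holds at d, so ◇s is true at d.
Satisfying worlds: {a, b, c, d, f}

a, b, c, d, f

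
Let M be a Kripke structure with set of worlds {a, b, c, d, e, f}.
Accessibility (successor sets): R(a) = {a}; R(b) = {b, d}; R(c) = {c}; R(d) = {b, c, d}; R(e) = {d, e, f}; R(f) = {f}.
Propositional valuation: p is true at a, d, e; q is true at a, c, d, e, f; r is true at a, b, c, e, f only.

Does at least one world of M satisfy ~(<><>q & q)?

Let φ = ~(<><>q & q). Evaluate φ at each world:
  a (successors {a}): φ is false.
  b (successors {b, d}): φ is true.
  c (successors {c}): φ is false.
  d (successors {b, c, d}): φ is false.
  e (successors {d, e, f}): φ is false.
  f (successors {f}): φ is false.
Detail at b (witness):
  At b: <><>q & q is false, so ~(<><>q & q) is true.
    At b: <><>q is true, q is false, so <><>q & q is false.
      At b: <><>q requires <>q at some successor in {b, d}.
        <>q holds at b, so <><>q is true at b.

Yes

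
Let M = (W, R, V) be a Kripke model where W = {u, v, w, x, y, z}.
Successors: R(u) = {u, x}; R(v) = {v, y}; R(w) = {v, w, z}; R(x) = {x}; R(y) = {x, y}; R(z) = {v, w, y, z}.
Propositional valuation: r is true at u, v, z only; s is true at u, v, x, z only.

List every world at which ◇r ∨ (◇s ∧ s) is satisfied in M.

Let φ = ◇r ∨ (◇s ∧ s). Evaluate φ at each world:
  u (successors {u, x}): φ is true.
  v (successors {v, y}): φ is true.
  w (successors {v, w, z}): φ is true.
  x (successors {x}): φ is true.
  y (successors {x, y}): φ is false.
  z (successors {v, w, y, z}): φ is true.
For instance, at u:
  At u: ◇r is true, ◇s ∧ s is true, so ◇r ∨ (◇s ∧ s) is true.
    At u: ◇r requires r at some successor in {u, x}.
      r holds at u, so ◇r is true at u.
    At u: ◇s is true, s is true, so ◇s ∧ s is true.
      At u: ◇s requires s at some successor in {u, x}.
        s holds at u, so ◇s is true at u.
Satisfying worlds: {u, v, w, x, z}

u, v, w, x, z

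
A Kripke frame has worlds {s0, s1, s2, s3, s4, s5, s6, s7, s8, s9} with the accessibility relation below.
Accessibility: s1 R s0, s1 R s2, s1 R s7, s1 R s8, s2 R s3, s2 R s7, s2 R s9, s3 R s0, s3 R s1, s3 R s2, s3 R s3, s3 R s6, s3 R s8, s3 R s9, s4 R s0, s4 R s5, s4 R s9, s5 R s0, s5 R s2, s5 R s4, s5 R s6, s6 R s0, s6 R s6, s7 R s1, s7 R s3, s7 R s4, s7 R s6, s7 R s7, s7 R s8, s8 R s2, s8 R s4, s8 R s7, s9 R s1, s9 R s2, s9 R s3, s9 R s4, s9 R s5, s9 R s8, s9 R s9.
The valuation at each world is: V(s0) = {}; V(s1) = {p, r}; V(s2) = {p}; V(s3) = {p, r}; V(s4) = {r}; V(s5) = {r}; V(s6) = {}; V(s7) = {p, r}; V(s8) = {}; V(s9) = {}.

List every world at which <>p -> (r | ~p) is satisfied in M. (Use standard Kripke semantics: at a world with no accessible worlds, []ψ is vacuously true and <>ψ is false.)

s0, s1, s3, s4, s5, s6, s7, s8, s9

Let φ = <>p -> (r | ~p). Evaluate φ at each world:
  s0 (successors ∅): φ is true.
  s1 (successors {s0, s2, s7, s8}): φ is true.
  s2 (successors {s3, s7, s9}): φ is false.
  s3 (successors {s0, s1, s2, s3, s6, s8, s9}): φ is true.
  s4 (successors {s0, s5, s9}): φ is true.
  s5 (successors {s0, s2, s4, s6}): φ is true.
  s6 (successors {s0, s6}): φ is true.
  s7 (successors {s1, s3, s4, s6, s7, s8}): φ is true.
  s8 (successors {s2, s4, s7}): φ is true.
  s9 (successors {s1, s2, s3, s4, s5, s8, s9}): φ is true.
For instance, at s7:
  At s7: <>p is true, r | ~p is true, so <>p -> (r | ~p) is true.
    At s7: <>p requires p at some successor in {s1, s3, s4, s6, s7, s8}.
      p holds at s1, so <>p is true at s7.
Satisfying worlds: {s0, s1, s3, s4, s5, s6, s7, s8, s9}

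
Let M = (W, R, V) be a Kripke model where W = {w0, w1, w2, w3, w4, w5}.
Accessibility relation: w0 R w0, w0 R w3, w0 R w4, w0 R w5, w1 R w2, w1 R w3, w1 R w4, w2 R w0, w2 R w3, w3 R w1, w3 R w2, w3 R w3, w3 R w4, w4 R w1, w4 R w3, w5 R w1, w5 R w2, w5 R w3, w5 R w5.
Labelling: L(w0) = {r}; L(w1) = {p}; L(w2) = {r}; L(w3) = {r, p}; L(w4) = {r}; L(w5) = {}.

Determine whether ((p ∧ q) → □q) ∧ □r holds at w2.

At w2: (p ∧ q) → □q is true, □r is true, so ((p ∧ q) → □q) ∧ □r is true.
  At w2: p ∧ q is false, □q is false, so (p ∧ q) → □q is true.
    At w2: □q requires q at every successor {w0, w3}.
      q fails at w0, so □q is false at w2.
  At w2: □r requires r at every successor {w0, w3}.
    At w0: r is true.
    At w3: r is true.
  So □r is true at w2.

Yes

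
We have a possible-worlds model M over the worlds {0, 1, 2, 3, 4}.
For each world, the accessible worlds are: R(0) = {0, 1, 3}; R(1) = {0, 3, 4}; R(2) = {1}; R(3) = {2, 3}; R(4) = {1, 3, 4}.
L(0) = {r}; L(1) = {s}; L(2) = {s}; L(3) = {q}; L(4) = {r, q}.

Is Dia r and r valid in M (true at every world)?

No

Recall that Dia ψ holds at a world iff ψ holds at some accessible world.
Let φ = Dia r and r. Evaluate φ at each world:
  0 (successors {0, 1, 3}): φ is true.
  1 (successors {0, 3, 4}): φ is false.
  2 (successors {1}): φ is false.
  3 (successors {2, 3}): φ is false.
  4 (successors {1, 3, 4}): φ is true.
Detail at 1 (counterexample):
  At 1: Dia r is true, r is false, so Dia r and r is false.
    At 1: Dia r requires r at some successor in {0, 3, 4}.
      r holds at 0, so Dia r is true at 1.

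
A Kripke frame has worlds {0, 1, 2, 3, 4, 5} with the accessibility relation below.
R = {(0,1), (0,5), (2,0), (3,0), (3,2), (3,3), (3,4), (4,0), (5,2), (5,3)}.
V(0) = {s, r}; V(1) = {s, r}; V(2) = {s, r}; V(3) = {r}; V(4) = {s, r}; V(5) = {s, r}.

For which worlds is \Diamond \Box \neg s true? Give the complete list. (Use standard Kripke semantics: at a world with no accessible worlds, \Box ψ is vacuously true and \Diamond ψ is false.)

Let φ = \Diamond \Box \neg s. Evaluate φ at each world:
  0 (successors {1, 5}): φ is true.
  1 (successors ∅): φ is false.
  2 (successors {0}): φ is false.
  3 (successors {0, 2, 3, 4}): φ is false.
  4 (successors {0}): φ is false.
  5 (successors {2, 3}): φ is false.
For instance, at 3:
  At 3: \Diamond \Box \neg s requires \Box \neg s at some successor in {0, 2, 3, 4}.
    At 0: \Box \neg s is false.
    At 2: \Box \neg s is false.
    At 3: \Box \neg s is false.
    At 4: \Box \neg s is false.
  So \Diamond \Box \neg s is false at 3.
Satisfying worlds: {0}

0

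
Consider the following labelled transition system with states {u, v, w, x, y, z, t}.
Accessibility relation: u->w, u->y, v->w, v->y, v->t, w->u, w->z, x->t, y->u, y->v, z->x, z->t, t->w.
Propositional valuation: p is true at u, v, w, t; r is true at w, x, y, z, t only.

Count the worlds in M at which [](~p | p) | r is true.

7

Let φ = [](~p | p) | r. Evaluate φ at each world:
  u (successors {w, y}): φ is true.
  v (successors {w, y, t}): φ is true.
  w (successors {u, z}): φ is true.
  x (successors {t}): φ is true.
  y (successors {u, v}): φ is true.
  z (successors {x, t}): φ is true.
  t (successors {w}): φ is true.
For instance, at u:
  At u: [](~p | p) is true, r is false, so [](~p | p) | r is true.
    At u: [](~p | p) requires ~p | p at every successor {w, y}.
      At w: ~p | p is true.
      At y: ~p | p is true.
    So [](~p | p) is true at u.
Satisfying worlds: {u, v, w, x, y, z, t}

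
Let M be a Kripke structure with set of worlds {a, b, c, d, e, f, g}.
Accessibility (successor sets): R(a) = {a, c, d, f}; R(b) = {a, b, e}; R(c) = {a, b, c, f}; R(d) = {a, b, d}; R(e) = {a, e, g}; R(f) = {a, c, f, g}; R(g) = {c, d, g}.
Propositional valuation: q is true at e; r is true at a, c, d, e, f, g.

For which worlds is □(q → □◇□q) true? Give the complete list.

a, c, d, f, g

Let φ = □(q → □◇□q). Evaluate φ at each world:
  a (successors {a, c, d, f}): φ is true.
  b (successors {a, b, e}): φ is false.
  c (successors {a, b, c, f}): φ is true.
  d (successors {a, b, d}): φ is true.
  e (successors {a, e, g}): φ is false.
  f (successors {a, c, f, g}): φ is true.
  g (successors {c, d, g}): φ is true.
For instance, at g:
  At g: □(q → □◇□q) requires q → □◇□q at every successor {c, d, g}.
      At c: q is false, □◇□q is false, so q → □◇□q is true.
      At d: q is false, □◇□q is false, so q → □◇□q is true.
      At g: q is false, □◇□q is false, so q → □◇□q is true.
  So □(q → □◇□q) is true at g.
Satisfying worlds: {a, c, d, f, g}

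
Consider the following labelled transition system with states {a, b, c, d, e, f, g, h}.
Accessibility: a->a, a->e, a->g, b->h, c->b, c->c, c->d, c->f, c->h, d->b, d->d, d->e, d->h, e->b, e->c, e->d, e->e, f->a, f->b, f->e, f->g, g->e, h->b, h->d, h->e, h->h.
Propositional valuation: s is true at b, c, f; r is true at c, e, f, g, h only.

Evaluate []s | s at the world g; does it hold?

At g: []s is false, s is false, so []s | s is false.
  At g: []s requires s at every successor {e}.
    s fails at e, so []s is false at g.

No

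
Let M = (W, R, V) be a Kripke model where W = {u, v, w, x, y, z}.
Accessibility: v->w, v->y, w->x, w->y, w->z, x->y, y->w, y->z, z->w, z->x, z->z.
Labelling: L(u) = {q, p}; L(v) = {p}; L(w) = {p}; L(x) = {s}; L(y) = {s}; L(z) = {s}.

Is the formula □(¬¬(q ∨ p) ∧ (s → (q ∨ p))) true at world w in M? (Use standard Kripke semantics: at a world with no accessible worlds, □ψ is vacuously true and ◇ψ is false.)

Recall that □ψ holds at a world iff ψ holds at every accessible world, and ◇ψ holds iff ψ holds at some accessible world.
At w: □(¬¬(q ∨ p) ∧ (s → (q ∨ p))) requires ¬¬(q ∨ p) ∧ (s → (q ∨ p)) at every successor {x, y, z}.
  ¬¬(q ∨ p) ∧ (s → (q ∨ p)) fails at x, so □(¬¬(q ∨ p) ∧ (s → (q ∨ p))) is false at w.

No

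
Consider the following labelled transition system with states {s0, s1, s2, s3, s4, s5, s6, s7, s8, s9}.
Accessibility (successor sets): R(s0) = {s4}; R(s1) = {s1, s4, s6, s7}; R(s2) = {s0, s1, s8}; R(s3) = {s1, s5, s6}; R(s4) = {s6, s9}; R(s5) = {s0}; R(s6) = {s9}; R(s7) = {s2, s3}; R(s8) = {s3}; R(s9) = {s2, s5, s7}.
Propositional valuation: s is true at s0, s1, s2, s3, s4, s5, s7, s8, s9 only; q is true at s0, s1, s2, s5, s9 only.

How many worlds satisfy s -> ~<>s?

Let φ = s -> ~<>s. Evaluate φ at each world:
  s0 (successors {s4}): φ is false.
  s1 (successors {s1, s4, s6, s7}): φ is false.
  s2 (successors {s0, s1, s8}): φ is false.
  s3 (successors {s1, s5, s6}): φ is false.
  s4 (successors {s6, s9}): φ is false.
  s5 (successors {s0}): φ is false.
  s6 (successors {s9}): φ is true.
  s7 (successors {s2, s3}): φ is false.
  s8 (successors {s3}): φ is false.
  s9 (successors {s2, s5, s7}): φ is false.
For instance, at s9:
  At s9: s is true, ~<>s is false, so s -> ~<>s is false.
    At s9: <>s is true, so ~<>s is false.
      At s9: <>s requires s at some successor in {s2, s5, s7}.
        s holds at s2, so <>s is true at s9.
Satisfying worlds: {s6}

1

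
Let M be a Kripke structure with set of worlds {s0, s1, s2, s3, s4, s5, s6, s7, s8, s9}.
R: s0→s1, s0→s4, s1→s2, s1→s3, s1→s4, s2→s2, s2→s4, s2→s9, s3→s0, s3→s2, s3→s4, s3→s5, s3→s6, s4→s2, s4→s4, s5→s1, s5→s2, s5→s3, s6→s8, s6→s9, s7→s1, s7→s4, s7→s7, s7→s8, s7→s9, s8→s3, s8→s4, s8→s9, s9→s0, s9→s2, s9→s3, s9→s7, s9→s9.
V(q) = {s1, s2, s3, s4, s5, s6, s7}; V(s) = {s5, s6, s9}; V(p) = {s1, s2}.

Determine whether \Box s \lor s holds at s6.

Recall that \Box ψ holds at a world iff ψ holds at every accessible world, and \Diamond ψ holds iff ψ holds at some accessible world.
At s6: \Box s is false, s is true, so \Box s \lor s is true.
  At s6: \Box s requires s at every successor {s8, s9}.
    s fails at s8, so \Box s is false at s6.

Yes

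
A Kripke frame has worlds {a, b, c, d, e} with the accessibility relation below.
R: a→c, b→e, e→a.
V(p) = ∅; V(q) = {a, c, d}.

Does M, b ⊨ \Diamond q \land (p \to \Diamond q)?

No

At b: \Diamond q is false, p \to \Diamond q is true, so \Diamond q \land (p \to \Diamond q) is false.
  At b: \Diamond q requires q at some successor in {e}.
    At e: q is false.
  So \Diamond q is false at b.
  At b: p is false, \Diamond q is false, so p \to \Diamond q is true.
    At b: \Diamond q requires q at some successor in {e}.
      At e: q is false.
    So \Diamond q is false at b.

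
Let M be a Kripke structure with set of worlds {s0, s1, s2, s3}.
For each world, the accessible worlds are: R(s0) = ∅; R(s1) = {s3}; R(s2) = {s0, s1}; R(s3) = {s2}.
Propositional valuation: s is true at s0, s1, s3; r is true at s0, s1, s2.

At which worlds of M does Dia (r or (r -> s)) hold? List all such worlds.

s1, s2, s3

Let φ = Dia (r or (r -> s)). Evaluate φ at each world:
  s0 (successors ∅): φ is false.
  s1 (successors {s3}): φ is true.
  s2 (successors {s0, s1}): φ is true.
  s3 (successors {s2}): φ is true.
For instance, at s3:
  At s3: Dia (r or (r -> s)) requires r or (r -> s) at some successor in {s2}.
    r or (r -> s) holds at s2, so Dia (r or (r -> s)) is true at s3.
Satisfying worlds: {s1, s2, s3}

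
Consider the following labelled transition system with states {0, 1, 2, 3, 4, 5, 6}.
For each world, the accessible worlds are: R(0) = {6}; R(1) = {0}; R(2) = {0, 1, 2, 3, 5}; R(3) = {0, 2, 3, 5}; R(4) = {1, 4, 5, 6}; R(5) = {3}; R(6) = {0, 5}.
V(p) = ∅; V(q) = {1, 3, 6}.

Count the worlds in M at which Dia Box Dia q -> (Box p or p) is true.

1

Let φ = Dia Box Dia q -> (Box p or p). Evaluate φ at each world:
  0 (successors {6}): φ is false.
  1 (successors {0}): φ is true.
  2 (successors {0, 1, 2, 3, 5}): φ is false.
  3 (successors {0, 2, 3, 5}): φ is false.
  4 (successors {1, 4, 5, 6}): φ is false.
  5 (successors {3}): φ is false.
  6 (successors {0, 5}): φ is false.
For instance, at 3:
  At 3: Dia Box Dia q is true, Box p or p is false, so Dia Box Dia q -> (Box p or p) is false.
    At 3: Dia Box Dia q requires Box Dia q at some successor in {0, 2, 3, 5}.
      Box Dia q holds at 3, so Dia Box Dia q is true at 3.
    At 3: Box p is false, p is false, so Box p or p is false.
      At 3: Box p requires p at every successor {0, 2, 3, 5}.
        p fails at 0, so Box p is false at 3.
Satisfying worlds: {1}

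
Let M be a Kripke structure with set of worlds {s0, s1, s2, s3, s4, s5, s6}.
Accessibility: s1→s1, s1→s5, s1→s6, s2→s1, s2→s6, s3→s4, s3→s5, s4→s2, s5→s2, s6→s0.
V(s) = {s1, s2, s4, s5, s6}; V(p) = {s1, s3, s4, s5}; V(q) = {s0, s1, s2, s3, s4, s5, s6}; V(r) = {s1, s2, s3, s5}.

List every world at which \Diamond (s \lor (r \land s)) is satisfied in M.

s1, s2, s3, s4, s5

Let φ = \Diamond (s \lor (r \land s)). Evaluate φ at each world:
  s0 (successors ∅): φ is false.
  s1 (successors {s1, s5, s6}): φ is true.
  s2 (successors {s1, s6}): φ is true.
  s3 (successors {s4, s5}): φ is true.
  s4 (successors {s2}): φ is true.
  s5 (successors {s2}): φ is true.
  s6 (successors {s0}): φ is false.
For instance, at s4:
  At s4: \Diamond (s \lor (r \land s)) requires s \lor (r \land s) at some successor in {s2}.
    s \lor (r \land s) holds at s2, so \Diamond (s \lor (r \land s)) is true at s4.
Satisfying worlds: {s1, s2, s3, s4, s5}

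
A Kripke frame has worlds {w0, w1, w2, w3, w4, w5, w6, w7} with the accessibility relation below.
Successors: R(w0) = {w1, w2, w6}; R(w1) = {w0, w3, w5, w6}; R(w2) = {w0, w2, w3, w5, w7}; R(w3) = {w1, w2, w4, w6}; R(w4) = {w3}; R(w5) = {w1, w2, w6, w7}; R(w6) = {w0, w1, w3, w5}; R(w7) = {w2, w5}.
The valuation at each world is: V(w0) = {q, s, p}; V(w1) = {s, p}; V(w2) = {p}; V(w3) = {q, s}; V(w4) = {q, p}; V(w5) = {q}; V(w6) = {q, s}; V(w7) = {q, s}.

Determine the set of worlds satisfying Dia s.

Let φ = Dia s. Evaluate φ at each world:
  w0 (successors {w1, w2, w6}): φ is true.
  w1 (successors {w0, w3, w5, w6}): φ is true.
  w2 (successors {w0, w2, w3, w5, w7}): φ is true.
  w3 (successors {w1, w2, w4, w6}): φ is true.
  w4 (successors {w3}): φ is true.
  w5 (successors {w1, w2, w6, w7}): φ is true.
  w6 (successors {w0, w1, w3, w5}): φ is true.
  w7 (successors {w2, w5}): φ is false.
For instance, at w7:
  At w7: Dia s requires s at some successor in {w2, w5}.
    At w2: s is false.
    At w5: s is false.
  So Dia s is false at w7.
Satisfying worlds: {w0, w1, w2, w3, w4, w5, w6}

w0, w1, w2, w3, w4, w5, w6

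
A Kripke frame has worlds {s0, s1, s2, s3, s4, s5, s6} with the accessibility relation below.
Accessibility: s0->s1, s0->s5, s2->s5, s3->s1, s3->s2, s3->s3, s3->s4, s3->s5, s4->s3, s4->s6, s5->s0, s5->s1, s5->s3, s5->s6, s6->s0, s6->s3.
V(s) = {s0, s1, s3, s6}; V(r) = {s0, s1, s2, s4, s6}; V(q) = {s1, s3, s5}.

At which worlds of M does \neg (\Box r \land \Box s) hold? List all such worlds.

s0, s2, s3, s4, s5, s6

Let φ = \neg (\Box r \land \Box s). Evaluate φ at each world:
  s0 (successors {s1, s5}): φ is true.
  s1 (successors ∅): φ is false.
  s2 (successors {s5}): φ is true.
  s3 (successors {s1, s2, s3, s4, s5}): φ is true.
  s4 (successors {s3, s6}): φ is true.
  s5 (successors {s0, s1, s3, s6}): φ is true.
  s6 (successors {s0, s3}): φ is true.
For instance, at s6:
  At s6: \Box r \land \Box s is false, so \neg (\Box r \land \Box s) is true.
    At s6: \Box r is false, \Box s is true, so \Box r \land \Box s is false.
      At s6: \Box r requires r at every successor {s0, s3}.
        r fails at s3, so \Box r is false at s6.
      At s6: \Box s requires s at every successor {s0, s3}.
        At s0: s is true.
        At s3: s is true.
      So \Box s is true at s6.
Satisfying worlds: {s0, s2, s3, s4, s5, s6}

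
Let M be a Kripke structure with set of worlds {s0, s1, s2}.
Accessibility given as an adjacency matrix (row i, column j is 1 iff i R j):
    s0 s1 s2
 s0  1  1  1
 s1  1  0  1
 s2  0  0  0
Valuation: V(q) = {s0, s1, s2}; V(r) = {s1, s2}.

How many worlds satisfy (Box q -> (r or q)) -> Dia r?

Let φ = (Box q -> (r or q)) -> Dia r. Evaluate φ at each world:
  s0 (successors {s0, s1, s2}): φ is true.
  s1 (successors {s0, s2}): φ is true.
  s2 (successors ∅): φ is false.
For instance, at s0:
  At s0: Box q -> (r or q) is true, Dia r is true, so (Box q -> (r or q)) -> Dia r is true.
    At s0: Box q is true, r or q is true, so Box q -> (r or q) is true.
      At s0: Box q requires q at every successor {s0, s1, s2}.
        At s0: q is true.
        At s1: q is true.
        At s2: q is true.
      So Box q is true at s0.
    At s0: Dia r requires r at some successor in {s0, s1, s2}.
      r holds at s1, so Dia r is true at s0.
Satisfying worlds: {s0, s1}

2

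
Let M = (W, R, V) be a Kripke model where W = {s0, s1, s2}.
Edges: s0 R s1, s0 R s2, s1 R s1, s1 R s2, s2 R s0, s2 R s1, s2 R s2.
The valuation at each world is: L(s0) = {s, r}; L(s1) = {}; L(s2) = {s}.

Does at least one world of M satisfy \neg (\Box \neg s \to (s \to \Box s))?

No

Let φ = \neg (\Box \neg s \to (s \to \Box s)). Evaluate φ at each world:
  s0 (successors {s1, s2}): φ is false.
  s1 (successors {s1, s2}): φ is false.
  s2 (successors {s0, s1, s2}): φ is false.
For instance, at s1:
  At s1: \Box \neg s \to (s \to \Box s) is true, so \neg (\Box \neg s \to (s \to \Box s)) is false.
    At s1: \Box \neg s is false, s \to \Box s is true, so \Box \neg s \to (s \to \Box s) is true.
      At s1: \Box \neg s requires \neg s at every successor {s1, s2}.
        \neg s fails at s2, so \Box \neg s is false at s1.
      At s1: s is false, \Box s is false, so s \to \Box s is true.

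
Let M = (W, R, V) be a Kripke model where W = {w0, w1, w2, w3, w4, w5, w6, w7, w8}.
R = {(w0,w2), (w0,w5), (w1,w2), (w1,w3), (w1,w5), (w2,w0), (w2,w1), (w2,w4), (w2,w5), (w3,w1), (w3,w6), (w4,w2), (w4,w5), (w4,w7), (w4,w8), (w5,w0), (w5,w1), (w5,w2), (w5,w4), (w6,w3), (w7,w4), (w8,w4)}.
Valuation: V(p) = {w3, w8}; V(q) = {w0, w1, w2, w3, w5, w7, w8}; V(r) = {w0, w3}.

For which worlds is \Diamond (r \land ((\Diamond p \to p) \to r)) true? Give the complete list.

Let φ = \Diamond (r \land ((\Diamond p \to p) \to r)). Evaluate φ at each world:
  w0 (successors {w2, w5}): φ is false.
  w1 (successors {w2, w3, w5}): φ is true.
  w2 (successors {w0, w1, w4, w5}): φ is true.
  w3 (successors {w1, w6}): φ is false.
  w4 (successors {w2, w5, w7, w8}): φ is false.
  w5 (successors {w0, w1, w2, w4}): φ is true.
  w6 (successors {w3}): φ is true.
  w7 (successors {w4}): φ is false.
  w8 (successors {w4}): φ is false.
For instance, at w6:
  At w6: \Diamond (r \land ((\Diamond p \to p) \to r)) requires r \land ((\Diamond p \to p) \to r) at some successor in {w3}.
    r \land ((\Diamond p \to p) \to r) holds at w3, so \Diamond (r \land ((\Diamond p \to p) \to r)) is true at w6.
      At w3: r is true, (\Diamond p \to p) \to r is true, so r \land ((\Diamond p \to p) \to r) is true.
Satisfying worlds: {w1, w2, w5, w6}

w1, w2, w5, w6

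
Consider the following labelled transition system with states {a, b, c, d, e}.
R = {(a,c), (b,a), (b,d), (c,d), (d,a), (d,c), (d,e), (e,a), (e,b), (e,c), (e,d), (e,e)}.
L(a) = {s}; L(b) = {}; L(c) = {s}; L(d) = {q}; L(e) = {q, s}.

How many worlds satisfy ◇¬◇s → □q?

2

Let φ = ◇¬◇s → □q. Evaluate φ at each world:
  a (successors {c}): φ is false.
  b (successors {a, d}): φ is true.
  c (successors {d}): φ is true.
  d (successors {a, c, e}): φ is false.
  e (successors {a, b, c, d, e}): φ is false.
For instance, at c:
  At c: ◇¬◇s is false, □q is true, so ◇¬◇s → □q is true.
    At c: ◇¬◇s requires ¬◇s at some successor in {d}.
      At d: ¬◇s is false.
    So ◇¬◇s is false at c.
    At c: □q requires q at every successor {d}.
      At d: q is true.
    So □q is true at c.
Satisfying worlds: {b, c}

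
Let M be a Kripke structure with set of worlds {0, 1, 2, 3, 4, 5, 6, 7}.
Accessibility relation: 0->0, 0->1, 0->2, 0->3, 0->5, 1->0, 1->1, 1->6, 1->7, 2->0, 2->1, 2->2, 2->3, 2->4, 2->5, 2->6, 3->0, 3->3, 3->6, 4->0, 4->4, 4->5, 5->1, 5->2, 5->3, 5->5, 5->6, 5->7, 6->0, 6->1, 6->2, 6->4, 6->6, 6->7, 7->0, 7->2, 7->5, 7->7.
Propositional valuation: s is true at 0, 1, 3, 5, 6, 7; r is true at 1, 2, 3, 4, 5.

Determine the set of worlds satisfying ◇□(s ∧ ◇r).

Let φ = ◇□(s ∧ ◇r). Evaluate φ at each world:
  0 (successors {0, 1, 2, 3, 5}): φ is true.
  1 (successors {0, 1, 6, 7}): φ is true.
  2 (successors {0, 1, 2, 3, 4, 5, 6}): φ is true.
  3 (successors {0, 3, 6}): φ is true.
  4 (successors {0, 4, 5}): φ is false.
  5 (successors {1, 2, 3, 5, 6, 7}): φ is true.
  6 (successors {0, 1, 2, 4, 6, 7}): φ is true.
  7 (successors {0, 2, 5, 7}): φ is false.
For instance, at 1:
  At 1: ◇□(s ∧ ◇r) requires □(s ∧ ◇r) at some successor in {0, 1, 6, 7}.
    □(s ∧ ◇r) holds at 1, so ◇□(s ∧ ◇r) is true at 1.
      At 1: □(s ∧ ◇r) requires s ∧ ◇r at every successor {0, 1, 6, 7}.
        At 0: s ∧ ◇r is true.
        At 1: s ∧ ◇r is true.
        At 6: s ∧ ◇r is true.
        At 7: s ∧ ◇r is true.
      So □(s ∧ ◇r) is true at 1.
Satisfying worlds: {0, 1, 2, 3, 5, 6}

0, 1, 2, 3, 5, 6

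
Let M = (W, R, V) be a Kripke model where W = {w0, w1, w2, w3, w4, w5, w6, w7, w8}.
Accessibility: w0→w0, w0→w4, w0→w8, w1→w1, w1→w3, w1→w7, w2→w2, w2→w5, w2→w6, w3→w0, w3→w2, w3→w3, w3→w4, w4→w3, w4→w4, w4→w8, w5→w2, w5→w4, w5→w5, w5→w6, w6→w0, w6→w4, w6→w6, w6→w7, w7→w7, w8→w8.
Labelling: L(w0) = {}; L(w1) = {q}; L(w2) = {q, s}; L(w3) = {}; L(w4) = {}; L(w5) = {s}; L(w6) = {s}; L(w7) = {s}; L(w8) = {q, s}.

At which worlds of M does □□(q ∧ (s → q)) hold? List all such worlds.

w8

Recall that □ψ holds at a world iff ψ holds at every accessible world, and ◇ψ holds iff ψ holds at some accessible world.
Let φ = □□(q ∧ (s → q)). Evaluate φ at each world:
  w0 (successors {w0, w4, w8}): φ is false.
  w1 (successors {w1, w3, w7}): φ is false.
  w2 (successors {w2, w5, w6}): φ is false.
  w3 (successors {w0, w2, w3, w4}): φ is false.
  w4 (successors {w3, w4, w8}): φ is false.
  w5 (successors {w2, w4, w5, w6}): φ is false.
  w6 (successors {w0, w4, w6, w7}): φ is false.
  w7 (successors {w7}): φ is false.
  w8 (successors {w8}): φ is true.
For instance, at w5:
  At w5: □□(q ∧ (s → q)) requires □(q ∧ (s → q)) at every successor {w2, w4, w5, w6}.
    □(q ∧ (s → q)) fails at w2, so □□(q ∧ (s → q)) is false at w5.
      At w2: □(q ∧ (s → q)) requires q ∧ (s → q) at every successor {w2, w5, w6}.
        q ∧ (s → q) fails at w5, so □(q ∧ (s → q)) is false at w2.
Satisfying worlds: {w8}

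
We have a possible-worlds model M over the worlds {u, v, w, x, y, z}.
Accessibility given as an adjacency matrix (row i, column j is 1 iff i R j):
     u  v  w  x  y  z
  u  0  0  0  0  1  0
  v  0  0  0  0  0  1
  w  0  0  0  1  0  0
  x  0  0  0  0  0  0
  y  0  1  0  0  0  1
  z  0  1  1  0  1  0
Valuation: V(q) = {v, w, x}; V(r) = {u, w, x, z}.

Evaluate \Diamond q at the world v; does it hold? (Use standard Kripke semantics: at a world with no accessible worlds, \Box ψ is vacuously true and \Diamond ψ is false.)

At v: \Diamond q requires q at some successor in {z}.
  At z: q is false.
So \Diamond q is false at v.

No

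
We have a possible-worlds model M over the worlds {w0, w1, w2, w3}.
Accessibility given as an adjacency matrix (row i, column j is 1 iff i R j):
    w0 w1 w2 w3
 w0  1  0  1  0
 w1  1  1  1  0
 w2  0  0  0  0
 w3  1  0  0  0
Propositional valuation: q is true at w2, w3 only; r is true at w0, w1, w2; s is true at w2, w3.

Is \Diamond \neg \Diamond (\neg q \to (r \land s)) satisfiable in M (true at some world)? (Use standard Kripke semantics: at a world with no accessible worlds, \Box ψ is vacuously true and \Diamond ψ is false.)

Let φ = \Diamond \neg \Diamond (\neg q \to (r \land s)). Evaluate φ at each world:
  w0 (successors {w0, w2}): φ is true.
  w1 (successors {w0, w1, w2}): φ is true.
  w2 (successors ∅): φ is false.
  w3 (successors {w0}): φ is false.
Detail at w0 (witness):
  At w0: \Diamond \neg \Diamond (\neg q \to (r \land s)) requires \neg \Diamond (\neg q \to (r \land s)) at some successor in {w0, w2}.
    \neg \Diamond (\neg q \to (r \land s)) holds at w2, so \Diamond \neg \Diamond (\neg q \to (r \land s)) is true at w0.
      At w2: \Diamond (\neg q \to (r \land s)) is false, so \neg \Diamond (\neg q \to (r \land s)) is true.

Yes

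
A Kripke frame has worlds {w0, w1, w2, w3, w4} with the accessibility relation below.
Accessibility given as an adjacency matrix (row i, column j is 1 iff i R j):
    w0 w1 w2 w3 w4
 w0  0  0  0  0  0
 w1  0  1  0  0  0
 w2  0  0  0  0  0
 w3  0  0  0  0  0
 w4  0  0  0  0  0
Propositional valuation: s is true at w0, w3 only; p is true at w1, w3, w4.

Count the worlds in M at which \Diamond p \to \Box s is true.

Let φ = \Diamond p \to \Box s. Evaluate φ at each world:
  w0 (successors ∅): φ is true.
  w1 (successors {w1}): φ is false.
  w2 (successors ∅): φ is true.
  w3 (successors ∅): φ is true.
  w4 (successors ∅): φ is true.
For instance, at w1:
  At w1: \Diamond p is true, \Box s is false, so \Diamond p \to \Box s is false.
    At w1: \Diamond p requires p at some successor in {w1}.
      p holds at w1, so \Diamond p is true at w1.
    At w1: \Box s requires s at every successor {w1}.
      s fails at w1, so \Box s is false at w1.
Satisfying worlds: {w0, w2, w3, w4}

4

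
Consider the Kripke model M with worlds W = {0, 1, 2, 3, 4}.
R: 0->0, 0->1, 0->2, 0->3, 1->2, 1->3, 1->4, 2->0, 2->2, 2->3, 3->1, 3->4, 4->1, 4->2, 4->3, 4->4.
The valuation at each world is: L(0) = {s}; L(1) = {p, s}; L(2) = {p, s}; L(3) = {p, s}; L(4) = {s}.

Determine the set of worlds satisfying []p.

Let φ = []p. Evaluate φ at each world:
  0 (successors {0, 1, 2, 3}): φ is false.
  1 (successors {2, 3, 4}): φ is false.
  2 (successors {0, 2, 3}): φ is false.
  3 (successors {1, 4}): φ is false.
  4 (successors {1, 2, 3, 4}): φ is false.
For instance, at 1:
  At 1: []p requires p at every successor {2, 3, 4}.
    p fails at 4, so []p is false at 1.
Satisfying worlds: none.

none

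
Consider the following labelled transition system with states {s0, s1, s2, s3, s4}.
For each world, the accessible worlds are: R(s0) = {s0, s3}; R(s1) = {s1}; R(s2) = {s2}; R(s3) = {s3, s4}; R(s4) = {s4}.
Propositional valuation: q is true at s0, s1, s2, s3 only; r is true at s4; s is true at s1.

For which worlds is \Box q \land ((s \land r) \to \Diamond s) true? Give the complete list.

Let φ = \Box q \land ((s \land r) \to \Diamond s). Evaluate φ at each world:
  s0 (successors {s0, s3}): φ is true.
  s1 (successors {s1}): φ is true.
  s2 (successors {s2}): φ is true.
  s3 (successors {s3, s4}): φ is false.
  s4 (successors {s4}): φ is false.
For instance, at s3:
  At s3: \Box q is false, (s \land r) \to \Diamond s is true, so \Box q \land ((s \land r) \to \Diamond s) is false.
    At s3: \Box q requires q at every successor {s3, s4}.
      q fails at s4, so \Box q is false at s3.
    At s3: s \land r is false, \Diamond s is false, so (s \land r) \to \Diamond s is true.
      At s3: \Diamond s requires s at some successor in {s3, s4}.
        At s3: s is false.
        At s4: s is false.
      So \Diamond s is false at s3.
Satisfying worlds: {s0, s1, s2}

s0, s1, s2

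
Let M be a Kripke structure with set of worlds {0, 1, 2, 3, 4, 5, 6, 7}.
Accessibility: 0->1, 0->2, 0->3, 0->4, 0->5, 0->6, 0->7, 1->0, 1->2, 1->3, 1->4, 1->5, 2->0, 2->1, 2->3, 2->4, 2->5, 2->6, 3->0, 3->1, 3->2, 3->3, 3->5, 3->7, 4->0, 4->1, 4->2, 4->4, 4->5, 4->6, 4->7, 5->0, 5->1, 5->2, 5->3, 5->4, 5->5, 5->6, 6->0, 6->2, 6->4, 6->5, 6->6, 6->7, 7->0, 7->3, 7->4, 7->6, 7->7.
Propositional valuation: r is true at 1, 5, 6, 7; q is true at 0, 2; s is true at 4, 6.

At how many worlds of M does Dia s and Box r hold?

Let φ = Dia s and Box r. Evaluate φ at each world:
  0 (successors {1, 2, 3, 4, 5, 6, 7}): φ is false.
  1 (successors {0, 2, 3, 4, 5}): φ is false.
  2 (successors {0, 1, 3, 4, 5, 6}): φ is false.
  3 (successors {0, 1, 2, 3, 5, 7}): φ is false.
  4 (successors {0, 1, 2, 4, 5, 6, 7}): φ is false.
  5 (successors {0, 1, 2, 3, 4, 5, 6}): φ is false.
  6 (successors {0, 2, 4, 5, 6, 7}): φ is false.
  7 (successors {0, 3, 4, 6, 7}): φ is false.
For instance, at 3:
  At 3: Dia s is false, Box r is false, so Dia s and Box r is false.
    At 3: Dia s requires s at some successor in {0, 1, 2, 3, 5, 7}.
      At 0: s is false.
      At 1: s is false.
      At 2: s is false.
      At 3: s is false.
      At 5: s is false.
      At 7: s is false.
    So Dia s is false at 3.
    At 3: Box r requires r at every successor {0, 1, 2, 3, 5, 7}.
      r fails at 0, so Box r is false at 3.
Satisfying worlds: none.

0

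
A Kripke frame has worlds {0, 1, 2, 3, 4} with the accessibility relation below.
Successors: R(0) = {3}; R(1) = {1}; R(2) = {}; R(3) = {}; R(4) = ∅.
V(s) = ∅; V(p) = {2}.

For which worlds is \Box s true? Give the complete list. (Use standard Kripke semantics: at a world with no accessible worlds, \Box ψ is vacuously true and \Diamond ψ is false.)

Let φ = \Box s. Evaluate φ at each world:
  0 (successors {3}): φ is false.
  1 (successors {1}): φ is false.
  2 (successors ∅): φ is true.
  3 (successors ∅): φ is true.
  4 (successors ∅): φ is true.
For instance, at 1:
  At 1: \Box s requires s at every successor {1}.
    s fails at 1, so \Box s is false at 1.
Satisfying worlds: {2, 3, 4}

2, 3, 4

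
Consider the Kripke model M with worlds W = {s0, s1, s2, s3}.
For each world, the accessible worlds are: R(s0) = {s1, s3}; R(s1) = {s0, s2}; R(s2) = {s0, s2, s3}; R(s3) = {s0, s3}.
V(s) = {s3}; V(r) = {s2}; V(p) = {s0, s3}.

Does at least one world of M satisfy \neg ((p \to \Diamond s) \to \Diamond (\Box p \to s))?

No

Let φ = \neg ((p \to \Diamond s) \to \Diamond (\Box p \to s)). Evaluate φ at each world:
  s0 (successors {s1, s3}): φ is false.
  s1 (successors {s0, s2}): φ is false.
  s2 (successors {s0, s2, s3}): φ is false.
  s3 (successors {s0, s3}): φ is false.
For instance, at s1:
  At s1: (p \to \Diamond s) \to \Diamond (\Box p \to s) is true, so \neg ((p \to \Diamond s) \to \Diamond (\Box p \to s)) is false.
    At s1: p \to \Diamond s is true, \Diamond (\Box p \to s) is true, so (p \to \Diamond s) \to \Diamond (\Box p \to s) is true.
      At s1: p is false, \Diamond s is false, so p \to \Diamond s is true.
      At s1: \Diamond (\Box p \to s) requires \Box p \to s at some successor in {s0, s2}.
        \Box p \to s holds at s0, so \Diamond (\Box p \to s) is true at s1.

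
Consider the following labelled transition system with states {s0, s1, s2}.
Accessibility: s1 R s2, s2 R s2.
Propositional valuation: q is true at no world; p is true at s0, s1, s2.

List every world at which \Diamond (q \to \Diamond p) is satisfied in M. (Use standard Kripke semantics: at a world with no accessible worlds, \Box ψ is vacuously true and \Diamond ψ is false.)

Let φ = \Diamond (q \to \Diamond p). Evaluate φ at each world:
  s0 (successors ∅): φ is false.
  s1 (successors {s2}): φ is true.
  s2 (successors {s2}): φ is true.
For instance, at s1:
  At s1: \Diamond (q \to \Diamond p) requires q \to \Diamond p at some successor in {s2}.
    q \to \Diamond p holds at s2, so \Diamond (q \to \Diamond p) is true at s1.
      At s2: q is false, \Diamond p is true, so q \to \Diamond p is true.
Satisfying worlds: {s1, s2}

s1, s2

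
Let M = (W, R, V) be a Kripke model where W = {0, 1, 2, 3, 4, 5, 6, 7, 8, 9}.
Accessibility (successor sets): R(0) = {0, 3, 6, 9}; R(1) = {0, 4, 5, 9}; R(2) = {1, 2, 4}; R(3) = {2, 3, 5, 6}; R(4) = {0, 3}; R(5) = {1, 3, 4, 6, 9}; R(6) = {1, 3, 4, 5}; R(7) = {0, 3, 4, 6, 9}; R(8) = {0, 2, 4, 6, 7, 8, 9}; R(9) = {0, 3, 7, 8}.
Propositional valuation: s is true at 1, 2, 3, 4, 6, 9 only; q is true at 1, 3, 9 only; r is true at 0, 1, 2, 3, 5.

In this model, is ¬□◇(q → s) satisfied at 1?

At 1: □◇(q → s) is true, so ¬□◇(q → s) is false.
  At 1: □◇(q → s) requires ◇(q → s) at every successor {0, 4, 5, 9}.
    At 0: ◇(q → s) is true.
    At 4: ◇(q → s) is true.
    At 5: ◇(q → s) is true.
    At 9: ◇(q → s) is true.
  So □◇(q → s) is true at 1.

No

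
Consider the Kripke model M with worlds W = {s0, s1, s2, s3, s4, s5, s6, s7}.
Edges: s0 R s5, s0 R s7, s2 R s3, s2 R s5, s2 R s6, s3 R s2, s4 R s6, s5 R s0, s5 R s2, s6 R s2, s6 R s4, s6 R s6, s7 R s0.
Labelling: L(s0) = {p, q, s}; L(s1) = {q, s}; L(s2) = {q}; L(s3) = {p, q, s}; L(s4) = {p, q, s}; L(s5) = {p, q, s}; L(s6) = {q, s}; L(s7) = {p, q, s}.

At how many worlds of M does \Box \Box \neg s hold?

1

Let φ = \Box \Box \neg s. Evaluate φ at each world:
  s0 (successors {s5, s7}): φ is false.
  s1 (successors ∅): φ is true.
  s2 (successors {s3, s5, s6}): φ is false.
  s3 (successors {s2}): φ is false.
  s4 (successors {s6}): φ is false.
  s5 (successors {s0, s2}): φ is false.
  s6 (successors {s2, s4, s6}): φ is false.
  s7 (successors {s0}): φ is false.
For instance, at s2:
  At s2: \Box \Box \neg s requires \Box \neg s at every successor {s3, s5, s6}.
    \Box \neg s fails at s5, so \Box \Box \neg s is false at s2.
      At s5: \Box \neg s requires \neg s at every successor {s0, s2}.
        \neg s fails at s0, so \Box \neg s is false at s5.
Satisfying worlds: {s1}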